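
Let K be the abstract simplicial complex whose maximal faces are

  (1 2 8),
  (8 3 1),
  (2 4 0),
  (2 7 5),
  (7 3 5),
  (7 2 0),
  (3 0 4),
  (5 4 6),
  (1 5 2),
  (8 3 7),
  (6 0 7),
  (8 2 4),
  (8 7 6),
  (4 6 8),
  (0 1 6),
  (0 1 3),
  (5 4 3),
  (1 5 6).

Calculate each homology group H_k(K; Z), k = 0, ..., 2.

H_0 ≅ Z,  H_1 ≅ Z^2,  H_2 ≅ Z.

Fix the vertex order 0 < 1 < 2 < 3 < 4 < 5 < 6 < 7 < 8 and write every simplex with vertices in increasing order. Then dim K = 2 and the simplices of K are:

  0-simplices (9): [0], [1], [2], [3], [4], [5], [6], [7], [8]
  1-simplices (27): (27 of them)
  2-simplices (18): [0,1,3], [0,1,6], [0,2,4], [0,2,7], [0,3,4], [0,6,7], [1,2,5], [1,2,8], [1,3,8], [1,5,6], [2,4,8], [2,5,7], [3,4,5], [3,5,7], [3,7,8], [4,5,6], [4,6,8], [6,7,8]

giving chain groups C_0 ≅ Z^9, C_1 ≅ Z^27, C_2 ≅ Z^18.

Boundary ∂_1: C_1 → C_0 maps an edge to its endpoints' difference, ∂[p,q] = q − p.
The 9×27 boundary matrix has rank 8 and Smith normal form diag(1,1,1,1,1,1,1,1).

Boundary ∂_2: C_2 → C_1 acts by ∂[p,q,r] = [q,r] − [p,r] + [p,q]. For instance
  ∂[2,4,8] = [4,8] − [2,8] + [2,4],
  ∂[1,5,6] = [5,6] − [1,6] + [1,5].
As a 27×18 matrix over Z this has rank 17, with invariant factors (1,1,1,1,1,1,1,1,1,1,1,1,1,1,1,1,1).

Now H_k = ker ∂_k / im ∂_{k+1}, so:

  H_0: rank C_0 − rank ∂_1 = 9 − 8 = 1, and the invariant factors of ∂_1 are all 1, so H_0 = Z.
  H_1: rank ker ∂_1 − rank ∂_2 = (27 − 8) − 17 = 2, and the invariant factors of ∂_2 are all 1, so H_1 = Z^2.
  H_2: rank ker ∂_2 − rank ∂_3 = (18 − 17) − 0 = 1, and there is no ∂_3, so H_2 = Z.

(K is a triangulation of the torus T^2.)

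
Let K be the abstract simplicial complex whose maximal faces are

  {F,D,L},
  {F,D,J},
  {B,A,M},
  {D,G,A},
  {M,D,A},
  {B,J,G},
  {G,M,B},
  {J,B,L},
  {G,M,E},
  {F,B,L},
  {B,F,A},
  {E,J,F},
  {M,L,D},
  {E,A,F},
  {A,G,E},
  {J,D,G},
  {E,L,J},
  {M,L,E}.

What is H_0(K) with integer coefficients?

H_0 = Z.

Take the total order A < B < D < E < F < G < J < L < M on the vertex set. Then K (dimension 2) consists of the simplices:

  0-simplices (9): A, B, D, E, F, G, J, L, M
  1-simplices (27): AB, AD, AE, AF, AG, AM, BF, BG, BJ, BL, BM, DF, DG, DJ, DL, DM, EF, EG, EJ, EL, EM, FJ, FL, GJ, GM, JL, LM
  2-simplices (18): ABF, ABM, ADG, ADM, AEF, AEG, BFL, BGJ, BGM, BJL, DFJ, DFL, DGJ, DLM, EFJ, EGM, EJL, ELM

Hence C_0 ≅ Z^9, C_1 ≅ Z^27, C_2 ≅ Z^18.

The boundary map ∂_1: C_1 → C_0 maps an edge to its endpoints' difference, ∂[p,q] = q − p. For instance
  ∂EJ = J − E.
The 9×27 boundary matrix has rank 8 and Smith normal form diag(1,1,1,1,1,1,1,1).

Boundary ∂_2: C_2 → C_1 maps a triangle to the signed sum of its edges. For instance
  ∂ADM = DM − AM + AD,
  ∂DFJ = FJ − DJ + DF.
The 27×18 boundary matrix has rank 18 and Smith normal form diag(1,1,1,1,1,1,1,1,1,1,1,1,1,1,1,1,1,2).

Now H_k = ker ∂_k / im ∂_{k+1}, so:

  H_0: rank C_0 − rank ∂_1 = 9 − 8 = 1, and the invariant factors of ∂_1 are all 1, so H_0 ≅ Z.

(K is a triangulation of the Klein bottle.)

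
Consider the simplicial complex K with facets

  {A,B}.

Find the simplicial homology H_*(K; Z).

H_0 ≅ Z,  H_1 = 0.

Order the vertices as A < B. Listing each simplex with vertices in this order, K has dimension 1 with simplices:

  0-simplices (2): A, B
  1-simplices (1): AB

Hence C_0 ≅ Z^2, C_1 ≅ Z^1.

Boundary ∂_1: C_1 → C_0 is given by ∂[p,q] = [q] − [p].
The resulting 2×1 matrix has rank 1, and its Smith normal form has invariant factors (1).

From H_k ≅ ker(∂_k) / im(∂_{k+1}) we obtain:

  H_0: rank C_0 − rank ∂_1 = 2 − 1 = 1, and the invariant factors of ∂_1 are all 1, so H_0 = Z.
  H_1: rank ker ∂_1 − rank ∂_2 = (1 − 1) − 0 = 0, and there is no ∂_2, so H_1 = 0.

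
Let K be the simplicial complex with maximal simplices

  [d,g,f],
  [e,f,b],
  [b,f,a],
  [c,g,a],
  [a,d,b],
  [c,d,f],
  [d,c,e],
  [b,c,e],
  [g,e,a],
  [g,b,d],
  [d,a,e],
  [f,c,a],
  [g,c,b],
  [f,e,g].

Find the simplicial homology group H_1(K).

H_1 = Z^2.

Order the vertices as a < b < c < d < e < f < g. Listing each simplex with vertices in this order, K has dimension 2 with simplices:

  0-simplices (7): a, b, c, d, e, f, g
  1-simplices (21): ab, ac, ad, ae, af, ag, bc, bd, be, bf, bg, cd, ce, cf, cg, de, df, dg, ef, eg, fg
  2-simplices (14): abd, abf, acf, acg, ade, aeg, bce, bcg, bdg, bef, cde, cdf, dfg, efg

so the chain groups are C_0 ≅ Z^7, C_1 ≅ Z^21, C_2 ≅ Z^14.

∂_1: C_1 → C_0 maps an edge to its endpoints' difference, ∂[p,q] = q − p. For instance
  ∂ad = d − a.
This gives a 7×21 integer matrix of rank 6; reducing to Smith normal form yields diagonal entries (1,1,1,1,1,1).

Boundary ∂_2: C_2 → C_1 acts by ∂[p,q,r] = [q,r] − [p,r] + [p,q]. For instance
  ∂bce = ce − be + bc,
  ∂bdg = dg − bg + bd.
As a 21×14 matrix over Z this has rank 13, with invariant factors (1,1,1,1,1,1,1,1,1,1,1,1,1).

Now H_k = ker ∂_k / im ∂_{k+1}, so:

  H_1: rank ker ∂_1 − rank ∂_2 = (21 − 6) − 13 = 2, and the invariant factors of ∂_2 are all 1, so H_1 ≅ Z^2.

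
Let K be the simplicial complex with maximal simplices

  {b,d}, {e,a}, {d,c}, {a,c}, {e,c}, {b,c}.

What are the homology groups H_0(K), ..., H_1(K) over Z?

K has 5 vertices, 6 edges.
rank ∂_0 = 0, rank ∂_1 = 4 ⇒ b_0 = 5 − 0 − 4 = 1; all invariant factors of ∂_1 are 1 so no torsion. So H_0 = Z.
rank ∂_1 = 4, rank ∂_2 = 0 ⇒ b_1 = 6 − 4 − 0 = 2. So H_1 = Z^2.

H_0 ≅ Z,  H_1 ≅ Z^2.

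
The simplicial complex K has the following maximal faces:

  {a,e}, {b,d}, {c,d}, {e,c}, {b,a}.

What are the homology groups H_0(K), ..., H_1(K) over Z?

Fix the vertex order a < b < c < d < e and write every simplex with vertices in increasing order. Then dim K = 1 and the simplices of K are:

  0-simplices (5): a, b, c, d, e
  1-simplices (5): ab, ae, bd, cd, ce

giving chain groups C_0 ≅ Z^5, C_1 ≅ Z^5.

The boundary map ∂_1: C_1 → C_0 maps an edge to its endpoints' difference, ∂[p,q] = q − p. For instance
  ∂ae = e − a.
The resulting 5×5 matrix has rank 4, and its Smith normal form has invariant factors (1,1,1,1).

Computing H_k = (kernel of ∂_k) / (image of ∂_{k+1}):

  H_0: rank C_0 − rank ∂_1 = 5 − 4 = 1, and the invariant factors of ∂_1 are all 1, so H_0 = Z.
  H_1: rank ker ∂_1 − rank ∂_2 = (5 − 4) − 0 = 1, and there is no ∂_2, so H_1 = Z.

(K is a triangulation of the circle S^1.)

H_0 ≅ Z,  H_1 ≅ Z.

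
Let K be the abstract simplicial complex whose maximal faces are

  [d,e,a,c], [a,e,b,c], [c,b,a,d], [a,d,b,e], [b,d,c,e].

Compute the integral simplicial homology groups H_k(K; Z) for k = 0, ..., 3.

H_0 = Z,  H_1 = 0,  H_2 = 0,  H_3 = Z.

Fix the vertex order a < b < c < d < e and write every simplex with vertices in increasing order. Then dim K = 3 and the simplices of K are:

  0-simplices (5): a, b, c, d, e
  1-simplices (10): ab, ac, ad, ae, bc, bd, be, cd, ce, de
  2-simplices (10): abc, abd, abe, acd, ace, ade, bcd, bce, bde, cde
  3-simplices (5): abcd, abce, abde, acde, bcde

giving chain groups C_0 ≅ Z^5, C_1 ≅ Z^10, C_2 ≅ Z^10, C_3 ≅ Z^5.

∂_1: C_1 → C_0 maps an edge to its endpoints' difference, ∂[p,q] = q − p. For instance
  ∂ab = b − a.
The resulting 5×10 matrix has rank 4, and its Smith normal form has invariant factors (1,1,1,1).

Boundary ∂_2: C_2 → C_1 sends each 2-simplex [p,q,r] to [q,r] − [p,r] + [p,q]. For instance
  ∂abc = bc − ac + ab,
  ∂abe = be − ae + ab.
The 10×10 boundary matrix has rank 6 and Smith normal form diag(1,1,1,1,1,1).

Boundary ∂_3: C_3 → C_2 sends each 3-simplex σ to the alternating sum Σ_i (−1)^i (σ with its i-th vertex removed). For instance
  ∂abce = bce − ace + abe − abc,
  ∂abcd = bcd − acd + abd − abc.
As a 10×5 matrix over Z this has rank 4, with invariant factors (1,1,1,1).

Now H_k = ker ∂_k / im ∂_{k+1}, so:

  H_0: rank C_0 − rank ∂_1 = 5 − 4 = 1, and the invariant factors of ∂_1 are all 1, so H_0 ≅ Z.
  H_1: rank ker ∂_1 − rank ∂_2 = (10 − 4) − 6 = 0, and the invariant factors of ∂_2 are all 1, so H_1 ≅ 0.
  H_2: rank ker ∂_2 − rank ∂_3 = (10 − 6) − 4 = 0, and the invariant factors of ∂_3 are all 1, so H_2 ≅ 0.
  H_3: rank ker ∂_3 − rank ∂_4 = (5 − 4) − 0 = 1, and there is no ∂_4, so H_3 ≅ Z.

As a check, the Euler characteristic is 5 − 10 + 10 − 5 = 0, which agrees with 1 − 0 + 0 − 1 = 0.
(K is a triangulation of the 3-sphere S^3.)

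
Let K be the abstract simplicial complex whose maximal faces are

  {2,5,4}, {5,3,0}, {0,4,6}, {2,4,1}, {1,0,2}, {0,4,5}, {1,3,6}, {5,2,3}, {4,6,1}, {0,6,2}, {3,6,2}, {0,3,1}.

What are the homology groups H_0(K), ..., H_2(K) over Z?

H_0 = Z,  H_1 = Z/2,  H_2 = 0.

Fix the vertex order 0 < 1 < 2 < 3 < 4 < 5 < 6 and write every simplex with vertices in increasing order. Then dim K = 2 and the simplices of K are:

  0-simplices (7): [0], [1], [2], [3], [4], [5], [6]
  1-simplices (18): [0,1], [0,2], [0,3], [0,4], [0,5], [0,6], [1,2], [1,3], [1,4], [1,6], [2,3], [2,4], [2,5], [2,6], [3,5], [3,6], [4,5], [4,6]
  2-simplices (12): [0,1,2], [0,1,3], [0,2,6], [0,3,5], [0,4,5], [0,4,6], [1,2,4], [1,3,6], [1,4,6], [2,3,5], [2,3,6], [2,4,5]

giving chain groups C_0 ≅ Z^7, C_1 ≅ Z^18, C_2 ≅ Z^12.

Boundary ∂_1: C_1 → C_0 is given by ∂[p,q] = [q] − [p]. For instance
  ∂[3,5] = [5] − [3].
The 7×18 boundary matrix has rank 6 and Smith normal form diag(1,1,1,1,1,1).

Boundary ∂_2: C_2 → C_1 acts by ∂[p,q,r] = [q,r] − [p,r] + [p,q]. For instance
  ∂[0,3,5] = [3,5] − [0,5] + [0,3],
  ∂[2,3,6] = [3,6] − [2,6] + [2,3].
The 18×12 boundary matrix has rank 12 and Smith normal form diag(1,1,1,1,1,1,1,1,1,1,1,2).

Now H_k = ker ∂_k / im ∂_{k+1}, so:

  H_0: rank C_0 − rank ∂_1 = 7 − 6 = 1, and the invariant factors of ∂_1 are all 1, so H_0 = Z.
  H_1: rank ker ∂_1 − rank ∂_2 = (18 − 6) − 12 = 0, and ∂_2 has invariant factor 2 > 1, so H_1 = Z/2.
  H_2: rank ker ∂_2 − rank ∂_3 = (12 − 12) − 0 = 0, and there is no ∂_3, so H_2 = 0.

As a check, the Euler characteristic is 7 − 18 + 12 = 1, which agrees with 1 − 0 + 0 = 1.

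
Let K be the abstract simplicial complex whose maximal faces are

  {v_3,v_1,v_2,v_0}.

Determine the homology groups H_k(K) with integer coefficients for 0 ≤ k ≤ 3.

H_0 = Z,  H_1 = 0,  H_2 = 0,  H_3 = 0.

Fix the vertex order v_0 < v_1 < v_2 < v_3 and write every simplex with vertices in increasing order. Then dim K = 3 and the simplices of K are:

  0-simplices (4): [v_0], [v_1], [v_2], [v_3]
  1-simplices (6): [v_0,v_1], [v_0,v_2], [v_0,v_3], [v_1,v_2], [v_1,v_3], [v_2,v_3]
  2-simplices (4): [v_0,v_1,v_2], [v_0,v_1,v_3], [v_0,v_2,v_3], [v_1,v_2,v_3]
  3-simplices (1): [v_0,v_1,v_2,v_3]

Hence C_0 ≅ Z^4, C_1 ≅ Z^6, C_2 ≅ Z^4, C_3 ≅ Z^1.

Boundary ∂_1: C_1 → C_0 sends each edge [p,q] (with p < q) to q − p. For instance
  ∂[v_0,v_1] = [v_1] − [v_0].
The 4×6 boundary matrix has rank 3 and Smith normal form diag(1,1,1).

Boundary ∂_2: C_2 → C_1 acts by ∂[p,q,r] = [q,r] − [p,r] + [p,q]. For instance
  ∂[v_0,v_1,v_3] = [v_1,v_3] − [v_0,v_3] + [v_0,v_1],
  ∂[v_0,v_1,v_2] = [v_1,v_2] − [v_0,v_2] + [v_0,v_1].
The 6×4 boundary matrix has rank 3 and Smith normal form diag(1,1,1).

The boundary map ∂_3: C_3 → C_2 sends each 3-simplex σ to the alternating sum Σ_i (−1)^i (σ with its i-th vertex removed). For instance
  ∂[v_0,v_1,v_2,v_3] = [v_1,v_2,v_3] − [v_0,v_2,v_3] + [v_0,v_1,v_3] − [v_0,v_1,v_2].
The resulting 4×1 matrix has rank 1, and its Smith normal form has invariant factors (1).

From H_k ≅ ker(∂_k) / im(∂_{k+1}) we obtain:

  H_0: rank C_0 − rank ∂_1 = 4 − 3 = 1, and the invariant factors of ∂_1 are all 1, so H_0 ≅ Z.
  H_1: rank ker ∂_1 − rank ∂_2 = (6 − 3) − 3 = 0, and the invariant factors of ∂_2 are all 1, so H_1 ≅ 0.
  H_2: rank ker ∂_2 − rank ∂_3 = (4 − 3) − 1 = 0, and the invariant factors of ∂_3 are all 1, so H_2 ≅ 0.
  H_3: rank ker ∂_3 − rank ∂_4 = (1 − 1) − 0 = 0, and there is no ∂_4, so H_3 ≅ 0.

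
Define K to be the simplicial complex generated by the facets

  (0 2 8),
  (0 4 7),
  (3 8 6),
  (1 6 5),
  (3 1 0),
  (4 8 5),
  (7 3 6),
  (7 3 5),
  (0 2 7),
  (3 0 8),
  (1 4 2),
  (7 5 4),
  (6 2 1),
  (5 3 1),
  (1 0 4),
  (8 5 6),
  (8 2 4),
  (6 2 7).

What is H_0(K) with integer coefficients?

Order the vertices as 0 < 1 < 2 < 3 < 4 < 5 < 6 < 7 < 8. Listing each simplex with vertices in this order, K has dimension 2 with simplices:

  0-simplices (9): [0], [1], [2], [3], [4], [5], [6], [7], [8]
  1-simplices (27): (27 of them)
  2-simplices (18): [0,1,3], [0,1,4], [0,2,7], [0,2,8], [0,3,8], [0,4,7], [1,2,4], [1,2,6], [1,3,5], [1,5,6], [2,4,8], [2,6,7], [3,5,7], [3,6,7], [3,6,8], [4,5,7], [4,5,8], [5,6,8]

Hence C_0 ≅ Z^9, C_1 ≅ Z^27, C_2 ≅ Z^18.

Boundary ∂_1: C_1 → C_0 is given by ∂[p,q] = [q] − [p]. For instance
  ∂[0,4] = [4] − [0].
This gives a 9×27 integer matrix of rank 8; reducing to Smith normal form yields diagonal entries (1,1,1,1,1,1,1,1).

The boundary map ∂_2: C_2 → C_1 acts by ∂[p,q,r] = [q,r] − [p,r] + [p,q]. For instance
  ∂[4,5,7] = [5,7] − [4,7] + [4,5],
  ∂[3,5,7] = [5,7] − [3,7] + [3,5].
As a 27×18 matrix over Z this has rank 18, with invariant factors (1,1,1,1,1,1,1,1,1,1,1,1,1,1,1,1,1,2).

Now H_k = ker ∂_k / im ∂_{k+1}, so:

  H_0: rank C_0 − rank ∂_1 = 9 − 8 = 1, and the invariant factors of ∂_1 are all 1, so H_0 ≅ Z.

(K is a triangulation of the Klein bottle.)

H_0 = Z.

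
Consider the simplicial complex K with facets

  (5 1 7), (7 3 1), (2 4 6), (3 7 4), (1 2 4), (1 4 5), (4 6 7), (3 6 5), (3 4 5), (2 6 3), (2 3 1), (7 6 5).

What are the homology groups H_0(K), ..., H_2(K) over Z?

H_0 ≅ Z,  H_1 ≅ Z_2,  H_2 = 0.

Fix the vertex order 1 < 2 < 3 < 4 < 5 < 6 < 7 and write every simplex with vertices in increasing order. Then dim K = 2 and the simplices of K are:

  0-simplices (7): [1], [2], [3], [4], [5], [6], [7]
  1-simplices (18): [1,2], [1,3], [1,4], [1,5], [1,7], [2,3], [2,4], [2,6], [3,4], [3,5], [3,6], [3,7], [4,5], [4,6], [4,7], [5,6], [5,7], [6,7]
  2-simplices (12): [1,2,3], [1,2,4], [1,3,7], [1,4,5], [1,5,7], [2,3,6], [2,4,6], [3,4,5], [3,4,7], [3,5,6], [4,6,7], [5,6,7]

Hence C_0 ≅ Z^7, C_1 ≅ Z^18, C_2 ≅ Z^12.

Boundary ∂_1: C_1 → C_0 sends each edge [p,q] (with p < q) to q − p. For instance
  ∂[2,6] = [6] − [2].
As a 7×18 matrix over Z this has rank 6, with invariant factors (1,1,1,1,1,1).

Boundary ∂_2: C_2 → C_1 acts by ∂[p,q,r] = [q,r] − [p,r] + [p,q]. For instance
  ∂[1,3,7] = [3,7] − [1,7] + [1,3],
  ∂[1,5,7] = [5,7] − [1,7] + [1,5].
The 18×12 boundary matrix has rank 12 and Smith normal form diag(1,1,1,1,1,1,1,1,1,1,1,2).

Reading off H_k = ker ∂_k / im ∂_{k+1}:

  H_0: rank C_0 − rank ∂_1 = 7 − 6 = 1, and the invariant factors of ∂_1 are all 1, so H_0 = Z.
  H_1: rank ker ∂_1 − rank ∂_2 = (18 − 6) − 12 = 0, and ∂_2 has invariant factor 2 > 1, so H_1 = Z_2.
  H_2: rank ker ∂_2 − rank ∂_3 = (12 − 12) − 0 = 0, and there is no ∂_3, so H_2 = 0.

As a check, the Euler characteristic is 7 − 18 + 12 = 1, which agrees with 1 − 0 + 0 = 1.
(K is a triangulation of the real projective plane RP^2.)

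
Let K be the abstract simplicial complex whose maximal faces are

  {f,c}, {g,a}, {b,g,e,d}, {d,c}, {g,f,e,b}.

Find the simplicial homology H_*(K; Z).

Take the total order a < b < c < d < e < f < g on the vertex set. Then K (dimension 3) consists of the simplices:

  0-simplices (7): a, b, c, d, e, f, g
  1-simplices (12): ag, bd, be, bf, bg, cd, cf, de, dg, ef, eg, fg
  2-simplices (7): bde, bdg, bef, beg, bfg, deg, efg
  3-simplices (2): bdeg, befg

so the chain groups are C_0 ≅ Z^7, C_1 ≅ Z^12, C_2 ≅ Z^7, C_3 ≅ Z^2.

∂_1: C_1 → C_0 is given by ∂[p,q] = [q] − [p]. For instance
  ∂bd = d − b.
As a 7×12 matrix over Z this has rank 6, with invariant factors (1,1,1,1,1,1).

∂_2: C_2 → C_1 acts by ∂[p,q,r] = [q,r] − [p,r] + [p,q]. For instance
  ∂bef = ef − bf + be,
  ∂bfg = fg − bg + bf.
The 12×7 boundary matrix has rank 5 and Smith normal form diag(1,1,1,1,1).

Boundary ∂_3: C_3 → C_2 sends each 3-simplex σ to the alternating sum Σ_i (−1)^i (σ with its i-th vertex removed). For instance
  ∂bdeg = deg − beg + bdg − bde,
  ∂befg = efg − bfg + beg − bef.
The 7×2 boundary matrix has rank 2 and Smith normal form diag(1,1).

Computing H_k = (kernel of ∂_k) / (image of ∂_{k+1}):

  H_0: rank C_0 − rank ∂_1 = 7 − 6 = 1, and the invariant factors of ∂_1 are all 1, so H_0 ≅ Z.
  H_1: rank ker ∂_1 − rank ∂_2 = (12 − 6) − 5 = 1, and the invariant factors of ∂_2 are all 1, so H_1 ≅ Z.
  H_2: rank ker ∂_2 − rank ∂_3 = (7 − 5) − 2 = 0, and the invariant factors of ∂_3 are all 1, so H_2 ≅ 0.
  H_3: rank ker ∂_3 − rank ∂_4 = (2 − 2) − 0 = 0, and there is no ∂_4, so H_3 ≅ 0.

As a check, the Euler characteristic is 7 − 12 + 7 − 2 = 0, which agrees with 1 − 1 + 0 − 0 = 0.

H_0 = Z,  H_1 = Z,  H_2 = 0,  H_3 = 0.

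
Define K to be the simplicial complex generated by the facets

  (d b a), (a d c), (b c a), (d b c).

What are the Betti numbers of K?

Fix the vertex order a < b < c < d and write every simplex with vertices in increasing order. Then dim K = 2 and the simplices of K are:

  0-simplices (4): a, b, c, d
  1-simplices (6): ab, ac, ad, bc, bd, cd
  2-simplices (4): abc, abd, acd, bcd

so the chain groups are C_0 ≅ Z^4, C_1 ≅ Z^6, C_2 ≅ Z^4.

∂_1: C_1 → C_0 sends each edge [p,q] (with p < q) to q − p. For instance
  ∂bc = c − b.
This gives a 4×6 integer matrix of rank 3; reducing to Smith normal form yields diagonal entries (1,1,1).

∂_2: C_2 → C_1 sends each 2-simplex [p,q,r] to [q,r] − [p,r] + [p,q]. For instance
  ∂abc = bc − ac + ab,
  ∂bcd = cd − bd + bc.
This gives a 6×4 integer matrix of rank 3; reducing to Smith normal form yields diagonal entries (1,1,1).

Reading off H_k = ker ∂_k / im ∂_{k+1}:

  H_0: rank C_0 − rank ∂_1 = 4 − 3 = 1, and the invariant factors of ∂_1 are all 1, so H_0 ≅ Z.
  H_1: rank ker ∂_1 − rank ∂_2 = (6 − 3) − 3 = 0, and the invariant factors of ∂_2 are all 1, so H_1 ≅ 0.
  H_2: rank ker ∂_2 − rank ∂_3 = (4 − 3) − 0 = 1, and there is no ∂_3, so H_2 ≅ Z.

(K is a triangulation of the 2-sphere S^2.)

Hence the Betti numbers are b_0 = 1, b_1 = 0, b_2 = 1.

b_0 = 1, b_1 = 0, b_2 = 1.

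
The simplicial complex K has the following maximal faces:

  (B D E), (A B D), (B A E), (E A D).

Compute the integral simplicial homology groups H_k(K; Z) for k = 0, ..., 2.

Order the vertices as A < B < D < E. Listing each simplex with vertices in this order, K has dimension 2 with simplices:

  0-simplices (4): A, B, D, E
  1-simplices (6): AB, AD, AE, BD, BE, DE
  2-simplices (4): ABD, ABE, ADE, BDE

Hence C_0 ≅ Z^4, C_1 ≅ Z^6, C_2 ≅ Z^4.

∂_1: C_1 → C_0 sends each edge [p,q] (with p < q) to q − p. For instance
  ∂AD = D − A.
The 4×6 boundary matrix has rank 3 and Smith normal form diag(1,1,1).

The boundary map ∂_2: C_2 → C_1 sends each 2-simplex [p,q,r] to [q,r] − [p,r] + [p,q]. For instance
  ∂ADE = DE − AE + AD,
  ∂ABD = BD − AD + AB.
This gives a 6×4 integer matrix of rank 3; reducing to Smith normal form yields diagonal entries (1,1,1).

Reading off H_k = ker ∂_k / im ∂_{k+1}:

  H_0: rank C_0 − rank ∂_1 = 4 − 3 = 1, and the invariant factors of ∂_1 are all 1, so H_0 = Z.
  H_1: rank ker ∂_1 − rank ∂_2 = (6 − 3) − 3 = 0, and the invariant factors of ∂_2 are all 1, so H_1 = 0.
  H_2: rank ker ∂_2 − rank ∂_3 = (4 − 3) − 0 = 1, and there is no ∂_3, so H_2 = Z.

(K is a triangulation of the 2-sphere S^2.)

H_0 = Z,  H_1 = 0,  H_2 = Z.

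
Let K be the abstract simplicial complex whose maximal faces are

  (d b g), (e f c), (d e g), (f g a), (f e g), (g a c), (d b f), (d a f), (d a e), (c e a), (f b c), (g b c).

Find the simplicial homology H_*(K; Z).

H_0 ≅ Z,  H_1 ≅ Z/2Z,  H_2 = 0.

Fix the vertex order a < b < c < d < e < f < g and write every simplex with vertices in increasing order. Then dim K = 2 and the simplices of K are:

  0-simplices (7): a, b, c, d, e, f, g
  1-simplices (18): ac, ad, ae, af, ag, bc, bd, bf, bg, ce, cf, cg, de, df, dg, ef, eg, fg
  2-simplices (12): ace, acg, ade, adf, afg, bcf, bcg, bdf, bdg, cef, deg, efg

so the chain groups are C_0 ≅ Z^7, C_1 ≅ Z^18, C_2 ≅ Z^12.

∂_1: C_1 → C_0 sends each edge [p,q] (with p < q) to q − p. For instance
  ∂ae = e − a.
The resulting 7×18 matrix has rank 6, and its Smith normal form has invariant factors (1,1,1,1,1,1).

Boundary ∂_2: C_2 → C_1 acts by ∂[p,q,r] = [q,r] − [p,r] + [p,q]. For instance
  ∂bcf = cf − bf + bc,
  ∂afg = fg − ag + af.
This gives a 18×12 integer matrix of rank 12; reducing to Smith normal form yields diagonal entries (1,1,1,1,1,1,1,1,1,1,1,2).

Computing H_k = (kernel of ∂_k) / (image of ∂_{k+1}):

  H_0: rank C_0 − rank ∂_1 = 7 − 6 = 1, and the invariant factors of ∂_1 are all 1, so H_0 ≅ Z.
  H_1: rank ker ∂_1 − rank ∂_2 = (18 − 6) − 12 = 0, and ∂_2 has invariant factor 2 > 1, so H_1 ≅ Z/2Z.
  H_2: rank ker ∂_2 − rank ∂_3 = (12 − 12) − 0 = 0, and there is no ∂_3, so H_2 ≅ 0.

As a check, the Euler characteristic is 7 − 18 + 12 = 1, which agrees with 1 − 0 + 0 = 1.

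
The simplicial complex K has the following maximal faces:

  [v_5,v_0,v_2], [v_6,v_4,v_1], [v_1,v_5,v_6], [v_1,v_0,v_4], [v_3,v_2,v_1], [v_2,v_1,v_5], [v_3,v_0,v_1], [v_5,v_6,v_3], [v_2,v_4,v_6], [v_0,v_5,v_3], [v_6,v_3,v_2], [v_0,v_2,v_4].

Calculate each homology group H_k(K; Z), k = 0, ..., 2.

H_0 ≅ Z,  H_1 ≅ Z_2,  H_2 = 0.

K has 7 vertices, 18 edges, 12 triangles.
rank ∂_0 = 0, rank ∂_1 = 6 ⇒ b_0 = 7 − 0 − 6 = 1; all invariant factors of ∂_1 are 1 so no torsion. So H_0 = Z.
rank ∂_1 = 6, rank ∂_2 = 12 ⇒ b_1 = 18 − 6 − 12 = 0; ∂_2 has invariant factor(s) [2] giving torsion. So H_1 = Z_2.
rank ∂_2 = 12, rank ∂_3 = 0 ⇒ b_2 = 12 − 12 − 0 = 0. So H_2 = 0.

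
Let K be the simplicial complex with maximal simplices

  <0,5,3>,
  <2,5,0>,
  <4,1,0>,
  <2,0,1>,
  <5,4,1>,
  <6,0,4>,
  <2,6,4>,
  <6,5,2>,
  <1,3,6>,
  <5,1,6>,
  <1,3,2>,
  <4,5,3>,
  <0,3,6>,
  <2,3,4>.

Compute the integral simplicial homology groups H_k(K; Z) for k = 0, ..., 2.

We work with the vertex ordering 0 < 1 < 2 < 3 < 4 < 5 < 6. The simplices of K, each written with vertices in increasing order, are:

  0-simplices (7): [0], [1], [2], [3], [4], [5], [6]
  1-simplices (21): [0,1], [0,2], [0,3], [0,4], [0,5], [0,6], [1,2], [1,3], [1,4], [1,5], [1,6], [2,3], [2,4], [2,5], [2,6], [3,4], [3,5], [3,6], [4,5], [4,6], [5,6]
  2-simplices (14): [0,1,2], [0,1,4], [0,2,5], [0,3,5], [0,3,6], [0,4,6], [1,2,3], [1,3,6], [1,4,5], [1,5,6], [2,3,4], [2,4,6], [2,5,6], [3,4,5]

giving chain groups C_0 ≅ Z^7, C_1 ≅ Z^21, C_2 ≅ Z^14.

The boundary map ∂_1: C_1 → C_0 sends each edge [p,q] (with p < q) to q − p. For instance
  ∂[0,1] = [1] − [0].
The resulting 7×21 matrix has rank 6, and its Smith normal form has invariant factors (1,1,1,1,1,1).

∂_2: C_2 → C_1 acts by ∂[p,q,r] = [q,r] − [p,r] + [p,q]. For instance
  ∂[1,4,5] = [4,5] − [1,5] + [1,4],
  ∂[0,2,5] = [2,5] − [0,5] + [0,2].
This gives a 21×14 integer matrix of rank 13; reducing to Smith normal form yields diagonal entries (1,1,1,1,1,1,1,1,1,1,1,1,1).

Reading off H_k = ker ∂_k / im ∂_{k+1}:

  H_0: rank C_0 − rank ∂_1 = 7 − 6 = 1, and the invariant factors of ∂_1 are all 1, so H_0 ≅ Z.
  H_1: rank ker ∂_1 − rank ∂_2 = (21 − 6) − 13 = 2, and the invariant factors of ∂_2 are all 1, so H_1 ≅ Z^2.
  H_2: rank ker ∂_2 − rank ∂_3 = (14 − 13) − 0 = 1, and there is no ∂_3, so H_2 ≅ Z.

H_0 = Z,  H_1 = Z^2,  H_2 = Z.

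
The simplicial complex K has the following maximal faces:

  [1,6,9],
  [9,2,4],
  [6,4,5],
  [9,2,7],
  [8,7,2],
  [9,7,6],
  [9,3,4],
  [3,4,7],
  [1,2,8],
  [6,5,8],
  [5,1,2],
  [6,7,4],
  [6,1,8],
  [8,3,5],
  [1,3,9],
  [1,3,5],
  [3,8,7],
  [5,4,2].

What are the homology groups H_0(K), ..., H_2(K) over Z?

Fix the vertex order 1 < 2 < 3 < 4 < 5 < 6 < 7 < 8 < 9 and write every simplex with vertices in increasing order. Then dim K = 2 and the simplices of K are:

  0-simplices (9): [1], [2], [3], [4], [5], [6], [7], [8], [9]
  1-simplices (27): (27 of them)
  2-simplices (18): [1,2,5], [1,2,8], [1,3,5], [1,3,9], [1,6,8], [1,6,9], [2,4,5], [2,4,9], [2,7,8], [2,7,9], [3,4,7], [3,4,9], [3,5,8], [3,7,8], [4,5,6], [4,6,7], [5,6,8], [6,7,9]

Hence C_0 ≅ Z^9, C_1 ≅ Z^27, C_2 ≅ Z^18.

∂_1: C_1 → C_0 sends each edge [p,q] (with p < q) to q − p. For instance
  ∂[3,7] = [7] − [3].
The 9×27 boundary matrix has rank 8 and Smith normal form diag(1,1,1,1,1,1,1,1).

∂_2: C_2 → C_1 acts by ∂[p,q,r] = [q,r] − [p,r] + [p,q]. For instance
  ∂[5,6,8] = [6,8] − [5,8] + [5,6],
  ∂[4,5,6] = [5,6] − [4,6] + [4,5].
The 27×18 boundary matrix has rank 18 and Smith normal form diag(1,1,1,1,1,1,1,1,1,1,1,1,1,1,1,1,1,2).

Computing H_k = (kernel of ∂_k) / (image of ∂_{k+1}):

  H_0: rank C_0 − rank ∂_1 = 9 − 8 = 1, and the invariant factors of ∂_1 are all 1, so H_0 ≅ Z.
  H_1: rank ker ∂_1 − rank ∂_2 = (27 − 8) − 18 = 1, and ∂_2 has invariant factor 2 > 1, so H_1 ≅ Z ⊕ Z/2.
  H_2: rank ker ∂_2 − rank ∂_3 = (18 − 18) − 0 = 0, and there is no ∂_3, so H_2 ≅ 0.

H_0 = Z,  H_1 = Z ⊕ Z/2,  H_2 = 0.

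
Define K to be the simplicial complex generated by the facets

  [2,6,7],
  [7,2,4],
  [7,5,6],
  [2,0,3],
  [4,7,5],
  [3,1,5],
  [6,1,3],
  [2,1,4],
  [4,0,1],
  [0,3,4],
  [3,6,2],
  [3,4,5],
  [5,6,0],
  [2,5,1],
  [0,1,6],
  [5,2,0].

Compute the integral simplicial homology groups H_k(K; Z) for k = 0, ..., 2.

K has 8 vertices, 24 edges, 16 triangles.
rank ∂_0 = 0, rank ∂_1 = 7 ⇒ b_0 = 8 − 0 − 7 = 1; all invariant factors of ∂_1 are 1 so no torsion. So H_0 ≅ Z.
rank ∂_1 = 7, rank ∂_2 = 15 ⇒ b_1 = 24 − 7 − 15 = 2; all invariant factors of ∂_2 are 1 so no torsion. So H_1 ≅ Z^2.
rank ∂_2 = 15, rank ∂_3 = 0 ⇒ b_2 = 16 − 15 − 0 = 1. So H_2 ≅ Z.

H_0 = Z,  H_1 = Z^2,  H_2 = Z.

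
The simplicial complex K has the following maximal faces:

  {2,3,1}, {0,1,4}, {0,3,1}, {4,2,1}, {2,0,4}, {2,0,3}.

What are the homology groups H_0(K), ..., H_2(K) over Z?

Take the total order 0 < 1 < 2 < 3 < 4 on the vertex set. Then K (dimension 2) consists of the simplices:

  0-simplices (5): [0], [1], [2], [3], [4]
  1-simplices (9): [0,1], [0,2], [0,3], [0,4], [1,2], [1,3], [1,4], [2,3], [2,4]
  2-simplices (6): [0,1,3], [0,1,4], [0,2,3], [0,2,4], [1,2,3], [1,2,4]

Hence C_0 ≅ Z^5, C_1 ≅ Z^9, C_2 ≅ Z^6.

Boundary ∂_1: C_1 → C_0 maps an edge to its endpoints' difference, ∂[p,q] = q − p.
The 5×9 boundary matrix has rank 4 and Smith normal form diag(1,1,1,1).

Boundary ∂_2: C_2 → C_1 sends each 2-simplex [p,q,r] to [q,r] − [p,r] + [p,q]. For instance
  ∂[1,2,4] = [2,4] − [1,4] + [1,2],
  ∂[0,2,4] = [2,4] − [0,4] + [0,2].
The 9×6 boundary matrix has rank 5 and Smith normal form diag(1,1,1,1,1).

Now H_k = ker ∂_k / im ∂_{k+1}, so:

  H_0: rank C_0 − rank ∂_1 = 5 − 4 = 1, and the invariant factors of ∂_1 are all 1, so H_0 = Z.
  H_1: rank ker ∂_1 − rank ∂_2 = (9 − 4) − 5 = 0, and the invariant factors of ∂_2 are all 1, so H_1 = 0.
  H_2: rank ker ∂_2 − rank ∂_3 = (6 − 5) − 0 = 1, and there is no ∂_3, so H_2 = Z.

As a check, the Euler characteristic is 5 − 9 + 6 = 2, which agrees with 1 − 0 + 1 = 2.
(K is a triangulation of the 2-sphere S^2.)

H_0 ≅ Z,  H_1 = 0,  H_2 ≅ Z.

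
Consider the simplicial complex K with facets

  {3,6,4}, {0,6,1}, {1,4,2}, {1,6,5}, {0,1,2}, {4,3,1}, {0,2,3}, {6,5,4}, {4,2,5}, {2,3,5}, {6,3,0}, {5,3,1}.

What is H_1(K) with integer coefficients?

We work with the vertex ordering 0 < 1 < 2 < 3 < 4 < 5 < 6. The simplices of K, each written with vertices in increasing order, are:

  0-simplices (7): [0], [1], [2], [3], [4], [5], [6]
  1-simplices (18): [0,1], [0,2], [0,3], [0,6], [1,2], [1,3], [1,4], [1,5], [1,6], [2,3], [2,4], [2,5], [3,4], [3,5], [3,6], [4,5], [4,6], [5,6]
  2-simplices (12): [0,1,2], [0,1,6], [0,2,3], [0,3,6], [1,2,4], [1,3,4], [1,3,5], [1,5,6], [2,3,5], [2,4,5], [3,4,6], [4,5,6]

giving chain groups C_0 ≅ Z^7, C_1 ≅ Z^18, C_2 ≅ Z^12.

Boundary ∂_1: C_1 → C_0 sends each edge [p,q] (with p < q) to q − p.
The 7×18 boundary matrix has rank 6 and Smith normal form diag(1,1,1,1,1,1).

The boundary map ∂_2: C_2 → C_1 acts by ∂[p,q,r] = [q,r] − [p,r] + [p,q]. For instance
  ∂[0,1,2] = [1,2] − [0,2] + [0,1],
  ∂[1,3,5] = [3,5] − [1,5] + [1,3].
As a 18×12 matrix over Z this has rank 12, with invariant factors (1,1,1,1,1,1,1,1,1,1,1,2).

Now H_k = ker ∂_k / im ∂_{k+1}, so:

  H_1: rank ker ∂_1 − rank ∂_2 = (18 − 6) − 12 = 0, and ∂_2 has invariant factor 2 > 1, so H_1 = Z/2.

(K is a triangulation of the real projective plane RP^2.)

H_1 ≅ Z/2.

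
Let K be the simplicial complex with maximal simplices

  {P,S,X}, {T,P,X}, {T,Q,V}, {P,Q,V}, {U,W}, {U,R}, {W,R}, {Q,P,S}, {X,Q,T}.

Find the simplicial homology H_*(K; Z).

K has 9 vertices, 15 edges, 6 triangles.
rank ∂_0 = 0, rank ∂_1 = 7 ⇒ b_0 = 9 − 0 − 7 = 2; all invariant factors of ∂_1 are 1 so no torsion. So H_0 = Z^2.
rank ∂_1 = 7, rank ∂_2 = 6 ⇒ b_1 = 15 − 7 − 6 = 2; all invariant factors of ∂_2 are 1 so no torsion. So H_1 = Z^2.
rank ∂_2 = 6, rank ∂_3 = 0 ⇒ b_2 = 6 − 6 − 0 = 0. So H_2 = 0.

H_0 ≅ Z^2,  H_1 ≅ Z^2,  H_2 = 0.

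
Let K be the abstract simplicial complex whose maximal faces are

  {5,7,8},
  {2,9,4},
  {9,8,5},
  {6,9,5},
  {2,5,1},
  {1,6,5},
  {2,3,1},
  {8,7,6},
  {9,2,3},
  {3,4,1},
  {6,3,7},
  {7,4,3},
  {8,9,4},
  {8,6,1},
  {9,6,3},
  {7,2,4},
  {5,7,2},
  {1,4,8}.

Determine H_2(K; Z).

K has 9 vertices, 27 edges, 18 triangles.
rank ∂_2 = 18, rank ∂_3 = 0 ⇒ b_2 = 18 − 18 − 0 = 0. So H_2 ≅ 0.

H_2 = 0.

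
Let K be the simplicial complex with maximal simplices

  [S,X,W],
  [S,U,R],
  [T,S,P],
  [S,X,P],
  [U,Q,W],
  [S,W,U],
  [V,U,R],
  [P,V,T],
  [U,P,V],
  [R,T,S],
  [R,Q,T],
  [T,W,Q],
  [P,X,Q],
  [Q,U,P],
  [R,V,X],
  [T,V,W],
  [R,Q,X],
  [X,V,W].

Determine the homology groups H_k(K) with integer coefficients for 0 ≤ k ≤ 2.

H_0 ≅ Z,  H_1 ≅ Z^2,  H_2 ≅ Z.

Fix the vertex order P < Q < R < S < T < U < V < W < X and write every simplex with vertices in increasing order. Then dim K = 2 and the simplices of K are:

  0-simplices (9): P, Q, R, S, T, U, V, W, X
  1-simplices (27): PQ, PS, PT, PU, PV, PX, QR, QT, QU, QW, QX, RS, RT, RU, RV, RX, ST, SU, SW, SX, TV, TW, UV, UW, VW, VX, WX
  2-simplices (18): PQU, PQX, PST, PSX, PTV, PUV, QRT, QRX, QTW, QUW, RST, RSU, RUV, RVX, SUW, SWX, TVW, VWX

giving chain groups C_0 ≅ Z^9, C_1 ≅ Z^27, C_2 ≅ Z^18.

Boundary ∂_1: C_1 → C_0 maps an edge to its endpoints' difference, ∂[p,q] = q − p.
The resulting 9×27 matrix has rank 8, and its Smith normal form has invariant factors (1,1,1,1,1,1,1,1).

Boundary ∂_2: C_2 → C_1 maps a triangle to the signed sum of its edges. For instance
  ∂QRX = RX − QX + QR,
  ∂RVX = VX − RX + RV.
The 27×18 boundary matrix has rank 17 and Smith normal form diag(1,1,1,1,1,1,1,1,1,1,1,1,1,1,1,1,1).

Now H_k = ker ∂_k / im ∂_{k+1}, so:

  H_0: rank C_0 − rank ∂_1 = 9 − 8 = 1, and the invariant factors of ∂_1 are all 1, so H_0 = Z.
  H_1: rank ker ∂_1 − rank ∂_2 = (27 − 8) − 17 = 2, and the invariant factors of ∂_2 are all 1, so H_1 = Z^2.
  H_2: rank ker ∂_2 − rank ∂_3 = (18 − 17) − 0 = 1, and there is no ∂_3, so H_2 = Z.

As a check, the Euler characteristic is 9 − 27 + 18 = 0, which agrees with 1 − 2 + 1 = 0.
(K is a triangulation of the torus T^2.)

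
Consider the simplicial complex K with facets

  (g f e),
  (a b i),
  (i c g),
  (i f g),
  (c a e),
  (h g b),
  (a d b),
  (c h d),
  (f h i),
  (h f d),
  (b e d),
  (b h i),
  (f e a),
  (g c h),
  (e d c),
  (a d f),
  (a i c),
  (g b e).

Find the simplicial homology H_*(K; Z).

K has 9 vertices, 27 edges, 18 triangles.
rank ∂_0 = 0, rank ∂_1 = 8 ⇒ b_0 = 9 − 0 − 8 = 1; all invariant factors of ∂_1 are 1 so no torsion. So H_0 ≅ Z.
rank ∂_1 = 8, rank ∂_2 = 18 ⇒ b_1 = 27 − 8 − 18 = 1; ∂_2 has invariant factor(s) [2] giving torsion. So H_1 ≅ Z ⊕ Z_2.
rank ∂_2 = 18, rank ∂_3 = 0 ⇒ b_2 = 18 − 18 − 0 = 0. So H_2 ≅ 0.

H_0 ≅ Z,  H_1 ≅ Z ⊕ Z_2,  H_2 = 0.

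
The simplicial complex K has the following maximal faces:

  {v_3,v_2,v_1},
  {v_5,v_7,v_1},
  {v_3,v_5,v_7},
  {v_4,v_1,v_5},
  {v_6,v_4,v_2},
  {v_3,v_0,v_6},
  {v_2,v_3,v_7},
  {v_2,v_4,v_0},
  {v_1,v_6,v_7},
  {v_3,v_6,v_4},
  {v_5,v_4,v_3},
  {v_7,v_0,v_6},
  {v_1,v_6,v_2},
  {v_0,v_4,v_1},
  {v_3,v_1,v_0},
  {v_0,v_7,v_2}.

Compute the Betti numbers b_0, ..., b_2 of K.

b_0 = 1, b_1 = 2, b_2 = 1.

Order the vertices as v_0 < v_1 < v_2 < v_3 < v_4 < v_5 < v_6 < v_7. Listing each simplex with vertices in this order, K has dimension 2 with simplices:

  0-simplices (8): [v_0], [v_1], [v_2], [v_3], [v_4], [v_5], [v_6], [v_7]
  1-simplices (24): (24 of them)
  2-simplices (16): (16 of them)

so the chain groups are C_0 ≅ Z^8, C_1 ≅ Z^24, C_2 ≅ Z^16.

The boundary map ∂_1: C_1 → C_0 is given by ∂[p,q] = [q] − [p].
The 8×24 boundary matrix has rank 7 and Smith normal form diag(1,1,1,1,1,1,1).

Boundary ∂_2: C_2 → C_1 maps a triangle to the signed sum of its edges. For instance
  ∂[v_2,v_4,v_6] = [v_4,v_6] − [v_2,v_6] + [v_2,v_4],
  ∂[v_3,v_4,v_5] = [v_4,v_5] − [v_3,v_5] + [v_3,v_4].
The 24×16 boundary matrix has rank 15 and Smith normal form diag(1,1,1,1,1,1,1,1,1,1,1,1,1,1,1).

Now H_k = ker ∂_k / im ∂_{k+1}, so:

  H_0: rank C_0 − rank ∂_1 = 8 − 7 = 1, and the invariant factors of ∂_1 are all 1, so H_0 = Z.
  H_1: rank ker ∂_1 − rank ∂_2 = (24 − 7) − 15 = 2, and the invariant factors of ∂_2 are all 1, so H_1 = Z^2.
  H_2: rank ker ∂_2 − rank ∂_3 = (16 − 15) − 0 = 1, and there is no ∂_3, so H_2 = Z.

As a check, the Euler characteristic is 8 − 24 + 16 = 0, which agrees with 1 − 2 + 1 = 0.

Hence the Betti numbers are b_0 = 1, b_1 = 2, b_2 = 1.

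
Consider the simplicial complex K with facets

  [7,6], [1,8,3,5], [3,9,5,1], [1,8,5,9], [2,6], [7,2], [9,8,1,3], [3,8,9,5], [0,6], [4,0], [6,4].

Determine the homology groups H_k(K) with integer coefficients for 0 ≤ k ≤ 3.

Fix the vertex order 0 < 1 < 2 < 3 < 4 < 5 < 6 < 7 < 8 < 9 and write every simplex with vertices in increasing order. Then dim K = 3 and the simplices of K are:

  0-simplices (10): [0], [1], [2], [3], [4], [5], [6], [7], [8], [9]
  1-simplices (16): [0,4], [0,6], [1,3], [1,5], [1,8], [1,9], [2,6], [2,7], [3,5], [3,8], [3,9], [4,6], [5,8], [5,9], [6,7], [8,9]
  2-simplices (10): [1,3,5], [1,3,8], [1,3,9], [1,5,8], [1,5,9], [1,8,9], [3,5,8], [3,5,9], [3,8,9], [5,8,9]
  3-simplices (5): [1,3,5,8], [1,3,5,9], [1,3,8,9], [1,5,8,9], [3,5,8,9]

so the chain groups are C_0 ≅ Z^10, C_1 ≅ Z^16, C_2 ≅ Z^10, C_3 ≅ Z^5.

∂_1: C_1 → C_0 maps an edge to its endpoints' difference, ∂[p,q] = q − p. For instance
  ∂[2,6] = [6] − [2].
The resulting 10×16 matrix has rank 8, and its Smith normal form has invariant factors (1,1,1,1,1,1,1,1).

Boundary ∂_2: C_2 → C_1 acts by ∂[p,q,r] = [q,r] − [p,r] + [p,q]. For instance
  ∂[1,3,9] = [3,9] − [1,9] + [1,3],
  ∂[1,5,9] = [5,9] − [1,9] + [1,5].
This gives a 16×10 integer matrix of rank 6; reducing to Smith normal form yields diagonal entries (1,1,1,1,1,1).

∂_3: C_3 → C_2 sends each 3-simplex σ to the alternating sum Σ_i (−1)^i (σ with its i-th vertex removed). For instance
  ∂[3,5,8,9] = [5,8,9] − [3,8,9] + [3,5,9] − [3,5,8],
  ∂[1,3,8,9] = [3,8,9] − [1,8,9] + [1,3,9] − [1,3,8].
The resulting 10×5 matrix has rank 4, and its Smith normal form has invariant factors (1,1,1,1).

From H_k ≅ ker(∂_k) / im(∂_{k+1}) we obtain:

  H_0: rank C_0 − rank ∂_1 = 10 − 8 = 2, and the invariant factors of ∂_1 are all 1, so H_0 ≅ Z^2.
  H_1: rank ker ∂_1 − rank ∂_2 = (16 − 8) − 6 = 2, and the invariant factors of ∂_2 are all 1, so H_1 ≅ Z^2.
  H_2: rank ker ∂_2 − rank ∂_3 = (10 − 6) − 4 = 0, and the invariant factors of ∂_3 are all 1, so H_2 ≅ 0.
  H_3: rank ker ∂_3 − rank ∂_4 = (5 − 4) − 0 = 1, and there is no ∂_4, so H_3 ≅ Z.

As a check, the Euler characteristic is 10 − 16 + 10 − 5 = -1, which agrees with 2 − 2 + 0 − 1 = -1.

H_0 ≅ Z^2,  H_1 ≅ Z^2,  H_2 = 0,  H_3 ≅ Z.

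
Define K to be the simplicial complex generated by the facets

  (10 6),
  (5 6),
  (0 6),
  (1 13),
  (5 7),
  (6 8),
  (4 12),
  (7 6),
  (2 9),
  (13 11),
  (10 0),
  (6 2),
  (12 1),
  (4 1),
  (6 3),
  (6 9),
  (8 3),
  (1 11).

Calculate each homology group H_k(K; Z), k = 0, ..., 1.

K has 14 vertices, 18 edges.
rank ∂_0 = 0, rank ∂_1 = 12 ⇒ b_0 = 14 − 0 − 12 = 2; all invariant factors of ∂_1 are 1 so no torsion. So H_0 ≅ Z^2.
rank ∂_1 = 12, rank ∂_2 = 0 ⇒ b_1 = 18 − 12 − 0 = 6. So H_1 ≅ Z^6.

H_0 ≅ Z^2,  H_1 ≅ Z^6.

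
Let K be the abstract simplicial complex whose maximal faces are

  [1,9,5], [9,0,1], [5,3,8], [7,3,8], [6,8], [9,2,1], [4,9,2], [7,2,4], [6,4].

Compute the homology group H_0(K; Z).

H_0 = Z.

Take the total order 0 < 1 < 2 < 3 < 4 < 5 < 6 < 7 < 8 < 9 on the vertex set. Then K (dimension 2) consists of the simplices:

  0-simplices (10): [0], [1], [2], [3], [4], [5], [6], [7], [8], [9]
  1-simplices (18): [0,1], [0,9], [1,2], [1,5], [1,9], [2,4], [2,7], [2,9], [3,5], [3,7], [3,8], [4,6], [4,7], [4,9], [5,8], [5,9], [6,8], [7,8]
  2-simplices (7): [0,1,9], [1,2,9], [1,5,9], [2,4,7], [2,4,9], [3,5,8], [3,7,8]

so the chain groups are C_0 ≅ Z^10, C_1 ≅ Z^18, C_2 ≅ Z^7.

The boundary map ∂_1: C_1 → C_0 maps an edge to its endpoints' difference, ∂[p,q] = q − p. For instance
  ∂[4,6] = [6] − [4].
This gives a 10×18 integer matrix of rank 9; reducing to Smith normal form yields diagonal entries (1,1,1,1,1,1,1,1,1).

Boundary ∂_2: C_2 → C_1 maps a triangle to the signed sum of its edges. For instance
  ∂[2,4,7] = [4,7] − [2,7] + [2,4],
  ∂[1,5,9] = [5,9] − [1,9] + [1,5].
The resulting 18×7 matrix has rank 7, and its Smith normal form has invariant factors (1,1,1,1,1,1,1).

Now H_k = ker ∂_k / im ∂_{k+1}, so:

  H_0: rank C_0 − rank ∂_1 = 10 − 9 = 1, and the invariant factors of ∂_1 are all 1, so H_0 = Z.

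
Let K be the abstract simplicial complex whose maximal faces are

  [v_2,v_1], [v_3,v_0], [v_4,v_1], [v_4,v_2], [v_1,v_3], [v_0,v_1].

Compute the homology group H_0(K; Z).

H_0 = Z.

K has 5 vertices, 6 edges.
rank ∂_0 = 0, rank ∂_1 = 4 ⇒ b_0 = 5 − 0 − 4 = 1; all invariant factors of ∂_1 are 1 so no torsion. So H_0 ≅ Z.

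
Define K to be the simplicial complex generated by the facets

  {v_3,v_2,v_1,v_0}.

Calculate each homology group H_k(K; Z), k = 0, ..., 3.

Fix the vertex order v_0 < v_1 < v_2 < v_3 and write every simplex with vertices in increasing order. Then dim K = 3 and the simplices of K are:

  0-simplices (4): [v_0], [v_1], [v_2], [v_3]
  1-simplices (6): [v_0,v_1], [v_0,v_2], [v_0,v_3], [v_1,v_2], [v_1,v_3], [v_2,v_3]
  2-simplices (4): [v_0,v_1,v_2], [v_0,v_1,v_3], [v_0,v_2,v_3], [v_1,v_2,v_3]
  3-simplices (1): [v_0,v_1,v_2,v_3]

so the chain groups are C_0 ≅ Z^4, C_1 ≅ Z^6, C_2 ≅ Z^4, C_3 ≅ Z^1.

The boundary map ∂_1: C_1 → C_0 is given by ∂[p,q] = [q] − [p].
This gives a 4×6 integer matrix of rank 3; reducing to Smith normal form yields diagonal entries (1,1,1).

Boundary ∂_2: C_2 → C_1 maps a triangle to the signed sum of its edges. For instance
  ∂[v_0,v_1,v_2] = [v_1,v_2] − [v_0,v_2] + [v_0,v_1],
  ∂[v_1,v_2,v_3] = [v_2,v_3] − [v_1,v_3] + [v_1,v_2].
The resulting 6×4 matrix has rank 3, and its Smith normal form has invariant factors (1,1,1).

∂_3: C_3 → C_2 sends each 3-simplex σ to the alternating sum Σ_i (−1)^i (σ with its i-th vertex removed). For instance
  ∂[v_0,v_1,v_2,v_3] = [v_1,v_2,v_3] − [v_0,v_2,v_3] + [v_0,v_1,v_3] − [v_0,v_1,v_2].
This gives a 4×1 integer matrix of rank 1; reducing to Smith normal form yields diagonal entries (1).

Reading off H_k = ker ∂_k / im ∂_{k+1}:

  H_0: rank C_0 − rank ∂_1 = 4 − 3 = 1, and the invariant factors of ∂_1 are all 1, so H_0 ≅ Z.
  H_1: rank ker ∂_1 − rank ∂_2 = (6 − 3) − 3 = 0, and the invariant factors of ∂_2 are all 1, so H_1 ≅ 0.
  H_2: rank ker ∂_2 − rank ∂_3 = (4 − 3) − 1 = 0, and the invariant factors of ∂_3 are all 1, so H_2 ≅ 0.
  H_3: rank ker ∂_3 − rank ∂_4 = (1 − 1) − 0 = 0, and there is no ∂_4, so H_3 ≅ 0.

As a check, the Euler characteristic is 4 − 6 + 4 − 1 = 1, which agrees with 1 − 0 + 0 − 0 = 1.

H_0 ≅ Z,  H_1 = 0,  H_2 = 0,  H_3 = 0.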